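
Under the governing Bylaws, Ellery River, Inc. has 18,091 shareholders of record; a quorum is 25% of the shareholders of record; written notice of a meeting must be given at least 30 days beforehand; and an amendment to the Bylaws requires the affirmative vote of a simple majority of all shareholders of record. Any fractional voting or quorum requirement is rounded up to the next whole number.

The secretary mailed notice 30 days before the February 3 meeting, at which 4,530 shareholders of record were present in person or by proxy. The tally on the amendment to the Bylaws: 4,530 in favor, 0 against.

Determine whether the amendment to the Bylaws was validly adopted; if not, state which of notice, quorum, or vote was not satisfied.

Invalid — vote requirement not satisfied.

Notice: 30 days given; 30 required. Satisfied.
Quorum: 25% of 18,091 = 4,522.75, rounded up to 4,523; 4,530 present. Satisfied.
Vote: requires a majority of all shareholders of record (18,091); a majority of 18091 is 9046, so 9,046 needed; 4,530 in favor. Not satisfied.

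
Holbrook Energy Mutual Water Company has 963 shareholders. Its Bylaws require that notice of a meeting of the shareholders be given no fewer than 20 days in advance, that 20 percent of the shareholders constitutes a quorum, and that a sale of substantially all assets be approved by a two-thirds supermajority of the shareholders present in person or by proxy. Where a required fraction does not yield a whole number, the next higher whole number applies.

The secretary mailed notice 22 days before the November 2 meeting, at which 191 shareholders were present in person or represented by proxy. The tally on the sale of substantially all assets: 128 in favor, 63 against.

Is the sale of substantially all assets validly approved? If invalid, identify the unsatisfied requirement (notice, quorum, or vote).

Notice: 22 days given; 20 required. Satisfied.
Quorum: 20% of 963 = 192.60, rounded up to 193; 191 present. Not satisfied.
Vote: requires two-thirds of those present (191); 2/3 of 191 = 127.33, rounded up to 128, so 128 needed; 128 in favor. Satisfied.

Invalid — quorum requirement not satisfied.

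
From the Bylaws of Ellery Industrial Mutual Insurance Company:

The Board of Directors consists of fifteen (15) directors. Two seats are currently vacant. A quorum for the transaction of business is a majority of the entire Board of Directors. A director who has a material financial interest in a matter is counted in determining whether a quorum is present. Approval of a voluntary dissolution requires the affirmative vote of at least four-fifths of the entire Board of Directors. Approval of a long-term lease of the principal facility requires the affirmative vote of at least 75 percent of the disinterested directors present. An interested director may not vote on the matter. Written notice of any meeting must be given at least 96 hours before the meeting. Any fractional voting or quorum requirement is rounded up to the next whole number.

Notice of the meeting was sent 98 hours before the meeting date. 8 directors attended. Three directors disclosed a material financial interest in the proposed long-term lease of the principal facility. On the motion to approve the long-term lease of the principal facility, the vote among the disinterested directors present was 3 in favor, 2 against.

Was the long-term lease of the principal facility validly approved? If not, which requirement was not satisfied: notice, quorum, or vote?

Notice: 98 hours given; 96 required (98 ≥ 96). Satisfied.
Quorum: 8 present (interested directors count toward quorum); quorum is 8. Satisfied.
Vote: the long-term lease of the principal facility requires three-fourths of the disinterested directors present (8 − 3 = 5). 3/4 of 5 = 3.75, rounded up to 4, so 4 affirmative votes are needed; 3 voted in favor. Not satisfied.

Invalid — vote requirement not satisfied.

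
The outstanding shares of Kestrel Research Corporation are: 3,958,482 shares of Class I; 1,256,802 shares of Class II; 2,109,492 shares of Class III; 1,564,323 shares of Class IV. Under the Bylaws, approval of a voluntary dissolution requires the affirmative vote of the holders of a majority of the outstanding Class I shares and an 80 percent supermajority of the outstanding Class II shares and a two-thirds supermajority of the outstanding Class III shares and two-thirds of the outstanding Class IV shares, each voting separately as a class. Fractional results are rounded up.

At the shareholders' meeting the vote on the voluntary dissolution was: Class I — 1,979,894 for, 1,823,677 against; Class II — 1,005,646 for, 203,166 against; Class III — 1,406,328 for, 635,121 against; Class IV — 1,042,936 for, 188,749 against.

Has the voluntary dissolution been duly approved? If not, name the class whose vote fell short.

Class I: a majority of 3958482 is 1979242; 1,979,242 required, 1,979,894 in favor — approved.
Class II: 4/5 of 1256802 = 1005441.60, rounded up to 1005442; 1,005,442 required, 1,005,646 in favor — approved.
Class III: 2/3 of 2109492 = 1406328; 1,406,328 required, 1,406,328 in favor — approved.
Class IV: 2/3 of 1564323 = 1042882; 1,042,882 required, 1,042,936 in favor — approved.

Approved — every class gave the required vote.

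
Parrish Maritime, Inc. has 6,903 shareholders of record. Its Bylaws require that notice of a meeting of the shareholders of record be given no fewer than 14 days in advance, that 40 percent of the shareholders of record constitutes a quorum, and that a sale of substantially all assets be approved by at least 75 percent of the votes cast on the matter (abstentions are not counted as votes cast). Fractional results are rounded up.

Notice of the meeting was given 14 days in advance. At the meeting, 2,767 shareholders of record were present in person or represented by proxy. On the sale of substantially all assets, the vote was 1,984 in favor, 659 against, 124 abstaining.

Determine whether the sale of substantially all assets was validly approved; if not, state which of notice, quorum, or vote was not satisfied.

Valid — all requirements satisfied.

Notice: 14 days given; 14 required. Satisfied.
Quorum: 40% of 6,903 = 2,761.20, rounded up to 2,762; 2,767 present. Satisfied.
Vote: requires three-fourths of the votes cast (2,767 − 124 abstaining = 2,643); 3/4 of 2643 = 1982.25, rounded up to 1983, so 1,983 needed; 1,984 in favor. Satisfied.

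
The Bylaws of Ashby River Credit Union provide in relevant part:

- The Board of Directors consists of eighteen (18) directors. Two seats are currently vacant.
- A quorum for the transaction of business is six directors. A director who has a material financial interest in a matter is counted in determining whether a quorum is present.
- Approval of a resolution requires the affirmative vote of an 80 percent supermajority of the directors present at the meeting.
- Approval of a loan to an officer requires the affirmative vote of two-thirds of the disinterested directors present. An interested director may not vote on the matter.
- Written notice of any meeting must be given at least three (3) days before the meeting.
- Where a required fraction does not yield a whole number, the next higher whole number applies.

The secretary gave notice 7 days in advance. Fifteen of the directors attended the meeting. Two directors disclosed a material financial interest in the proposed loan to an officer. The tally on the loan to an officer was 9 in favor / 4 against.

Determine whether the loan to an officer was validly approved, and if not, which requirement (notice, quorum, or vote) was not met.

Valid — all requirements satisfied.

Notice: 7 days given; 3 required (7 ≥ 3). Satisfied.
Quorum: 15 present (interested directors count toward quorum); quorum is 6. Satisfied.
Vote: the loan to an officer requires two-thirds of the disinterested directors present (15 − 2 = 13). 2/3 of 13 = 8.67, rounded up to 9, so 9 affirmative votes are needed; 9 voted in favor. Satisfied.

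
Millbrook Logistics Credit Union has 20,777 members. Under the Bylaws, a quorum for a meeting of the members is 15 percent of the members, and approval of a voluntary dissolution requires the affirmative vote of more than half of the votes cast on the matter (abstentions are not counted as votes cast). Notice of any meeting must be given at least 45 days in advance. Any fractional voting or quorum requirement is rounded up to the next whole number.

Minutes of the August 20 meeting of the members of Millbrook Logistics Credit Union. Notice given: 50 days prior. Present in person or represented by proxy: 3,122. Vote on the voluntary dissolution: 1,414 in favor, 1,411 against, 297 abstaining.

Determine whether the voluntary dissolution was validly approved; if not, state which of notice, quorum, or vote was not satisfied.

Valid — all requirements satisfied.

Notice: 50 days given; 45 required. Satisfied.
Quorum: 15% of 20,777 = 3,116.55, rounded up to 3,117; 3,122 present. Satisfied.
Vote: requires a majority of the votes cast (3,122 − 297 abstaining = 2,825); a majority of 2825 is 1413, so 1,413 needed; 1,414 in favor. Satisfied.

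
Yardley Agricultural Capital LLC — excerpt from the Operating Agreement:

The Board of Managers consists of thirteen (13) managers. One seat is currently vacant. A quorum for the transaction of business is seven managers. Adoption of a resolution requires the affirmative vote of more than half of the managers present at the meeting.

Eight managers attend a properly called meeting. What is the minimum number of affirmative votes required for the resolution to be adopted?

5

The resolution requires a majority of the managers present (8).
A majority of 8 is 5.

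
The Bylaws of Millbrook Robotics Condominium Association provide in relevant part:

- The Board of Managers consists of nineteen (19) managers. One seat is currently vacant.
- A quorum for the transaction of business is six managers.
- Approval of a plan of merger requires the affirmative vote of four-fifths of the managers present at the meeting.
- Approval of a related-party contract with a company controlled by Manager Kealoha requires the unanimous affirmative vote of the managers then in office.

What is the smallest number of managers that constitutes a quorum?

The quorum is fixed at 6.

6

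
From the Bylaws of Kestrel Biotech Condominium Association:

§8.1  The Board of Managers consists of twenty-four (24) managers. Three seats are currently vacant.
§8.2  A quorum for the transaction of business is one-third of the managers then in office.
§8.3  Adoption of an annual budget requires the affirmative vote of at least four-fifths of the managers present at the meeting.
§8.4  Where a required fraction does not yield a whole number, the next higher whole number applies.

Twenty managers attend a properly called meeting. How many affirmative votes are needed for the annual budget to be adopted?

The annual budget requires four-fifths of the managers present (20).
4/5 of 20 = 16.

16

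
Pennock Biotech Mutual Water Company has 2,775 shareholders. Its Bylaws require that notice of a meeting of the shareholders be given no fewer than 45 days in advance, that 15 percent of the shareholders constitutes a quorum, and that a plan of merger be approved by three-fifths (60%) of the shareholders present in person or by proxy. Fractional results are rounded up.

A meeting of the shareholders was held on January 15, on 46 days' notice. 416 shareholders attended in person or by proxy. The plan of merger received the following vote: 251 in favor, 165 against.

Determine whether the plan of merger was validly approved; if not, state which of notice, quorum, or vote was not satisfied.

Invalid — quorum requirement not satisfied.

Notice: 46 days given; 45 required. Satisfied.
Quorum: 15% of 2,775 = 416.25, rounded up to 417; 416 present. Not satisfied.
Vote: requires three-fifths of those present (416); 3/5 of 416 = 249.60, rounded up to 250, so 250 needed; 251 in favor. Satisfied.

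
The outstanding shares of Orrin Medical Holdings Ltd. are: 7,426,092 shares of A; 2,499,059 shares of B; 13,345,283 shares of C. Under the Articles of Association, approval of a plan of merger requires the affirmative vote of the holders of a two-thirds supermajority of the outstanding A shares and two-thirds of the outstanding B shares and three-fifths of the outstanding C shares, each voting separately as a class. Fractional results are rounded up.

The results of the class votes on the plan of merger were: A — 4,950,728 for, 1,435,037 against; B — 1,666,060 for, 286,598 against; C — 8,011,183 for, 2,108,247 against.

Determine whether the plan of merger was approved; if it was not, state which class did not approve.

A: 2/3 of 7426092 = 4950728; 4,950,728 required, 4,950,728 in favor — approved.
B: 2/3 of 2499059 = 1666039.33, rounded up to 1666040; 1,666,040 required, 1,666,060 in favor — approved.
C: 3/5 of 13345283 = 8007169.80, rounded up to 8007170; 8,007,170 required, 8,011,183 in favor — approved.

Approved — every class gave the required vote.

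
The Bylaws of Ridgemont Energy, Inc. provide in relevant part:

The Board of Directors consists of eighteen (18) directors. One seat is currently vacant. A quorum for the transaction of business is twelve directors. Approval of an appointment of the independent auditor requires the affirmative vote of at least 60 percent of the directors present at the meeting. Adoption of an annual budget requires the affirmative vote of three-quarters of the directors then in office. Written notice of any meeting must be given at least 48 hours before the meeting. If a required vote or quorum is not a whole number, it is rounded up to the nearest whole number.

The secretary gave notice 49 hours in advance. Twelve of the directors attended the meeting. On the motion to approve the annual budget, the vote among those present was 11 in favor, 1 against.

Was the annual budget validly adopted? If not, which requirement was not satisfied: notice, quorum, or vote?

Invalid — vote requirement not satisfied.

Notice: 49 hours given; 48 required (49 ≥ 48). Satisfied.
Quorum: 12 present; quorum is 12. Satisfied.
Vote: the annual budget requires three-fourths of the directors then in office (17). 3/4 of 17 = 12.75, rounded up to 13, so 13 affirmative votes are needed; 11 voted in favor. Not satisfied.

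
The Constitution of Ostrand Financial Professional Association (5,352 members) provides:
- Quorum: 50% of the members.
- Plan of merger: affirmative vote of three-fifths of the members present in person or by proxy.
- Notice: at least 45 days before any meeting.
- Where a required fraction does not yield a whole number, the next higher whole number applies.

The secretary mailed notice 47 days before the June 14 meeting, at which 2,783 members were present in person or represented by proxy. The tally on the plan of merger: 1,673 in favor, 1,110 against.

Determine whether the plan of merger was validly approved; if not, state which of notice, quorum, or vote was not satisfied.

Valid — all requirements satisfied.

Notice: 47 days given; 45 required. Satisfied.
Quorum: 50% of 5,352 = 2,676; 2,783 present. Satisfied.
Vote: requires three-fifths of those present (2,783); 3/5 of 2783 = 1669.80, rounded up to 1670, so 1,670 needed; 1,673 in favor. Satisfied.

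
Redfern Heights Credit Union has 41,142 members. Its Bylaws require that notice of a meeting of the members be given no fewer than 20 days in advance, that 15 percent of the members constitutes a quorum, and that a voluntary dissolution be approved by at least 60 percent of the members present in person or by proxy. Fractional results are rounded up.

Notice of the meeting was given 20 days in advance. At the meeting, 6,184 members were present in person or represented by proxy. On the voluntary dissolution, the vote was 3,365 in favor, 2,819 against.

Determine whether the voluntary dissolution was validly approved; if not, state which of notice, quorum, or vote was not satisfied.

Notice: 20 days given; 20 required. Satisfied.
Quorum: 15% of 41,142 = 6,171.30, rounded up to 6,172; 6,184 present. Satisfied.
Vote: requires three-fifths of those present (6,184); 3/5 of 6184 = 3710.40, rounded up to 3711, so 3,711 needed; 3,365 in favor. Not satisfied.

Invalid — vote requirement not satisfied.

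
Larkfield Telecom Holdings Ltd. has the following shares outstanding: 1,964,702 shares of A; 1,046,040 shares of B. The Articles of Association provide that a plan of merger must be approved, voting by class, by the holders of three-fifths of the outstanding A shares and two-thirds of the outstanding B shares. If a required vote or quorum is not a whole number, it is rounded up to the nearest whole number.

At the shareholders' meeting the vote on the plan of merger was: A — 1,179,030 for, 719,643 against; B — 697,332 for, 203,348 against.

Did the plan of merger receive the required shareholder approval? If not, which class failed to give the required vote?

A: 3/5 of 1964702 = 1178821.20, rounded up to 1178822; 1,178,822 required, 1,179,030 in favor — approved.
B: 2/3 of 1046040 = 697360; 697,360 required, 697,332 in favor — not approved.

Not approved — the B shares did not give the required vote.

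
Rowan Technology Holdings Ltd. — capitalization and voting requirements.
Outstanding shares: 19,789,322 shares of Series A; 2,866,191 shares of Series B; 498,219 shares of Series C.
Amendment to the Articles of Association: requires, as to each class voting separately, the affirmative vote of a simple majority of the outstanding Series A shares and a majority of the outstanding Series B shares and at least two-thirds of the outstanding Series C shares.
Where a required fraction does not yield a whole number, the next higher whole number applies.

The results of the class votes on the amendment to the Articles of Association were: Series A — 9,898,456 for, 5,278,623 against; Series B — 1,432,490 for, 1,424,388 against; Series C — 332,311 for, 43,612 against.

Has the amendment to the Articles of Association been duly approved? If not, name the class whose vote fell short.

Not approved — the Series B shares did not give the required vote.

Series A: a majority of 19789322 is 9894662; 9,894,662 required, 9,898,456 in favor — approved.
Series B: a majority of 2866191 is 1433096; 1,433,096 required, 1,432,490 in favor — not approved.
Series C: 2/3 of 498219 = 332146; 332,146 required, 332,311 in favor — approved.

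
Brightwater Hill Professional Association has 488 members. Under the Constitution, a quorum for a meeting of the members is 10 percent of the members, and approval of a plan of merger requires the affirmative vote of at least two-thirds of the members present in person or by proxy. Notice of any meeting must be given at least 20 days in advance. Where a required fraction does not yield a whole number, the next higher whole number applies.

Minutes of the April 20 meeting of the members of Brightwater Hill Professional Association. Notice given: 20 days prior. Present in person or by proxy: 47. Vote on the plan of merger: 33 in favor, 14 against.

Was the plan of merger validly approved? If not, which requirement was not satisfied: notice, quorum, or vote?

Notice: 20 days given; 20 required. Satisfied.
Quorum: 10% of 488 = 48.80, rounded up to 49; 47 present. Not satisfied.
Vote: requires two-thirds of those present (47); 2/3 of 47 = 31.33, rounded up to 32, so 32 needed; 33 in favor. Satisfied.

Invalid — quorum requirement not satisfied.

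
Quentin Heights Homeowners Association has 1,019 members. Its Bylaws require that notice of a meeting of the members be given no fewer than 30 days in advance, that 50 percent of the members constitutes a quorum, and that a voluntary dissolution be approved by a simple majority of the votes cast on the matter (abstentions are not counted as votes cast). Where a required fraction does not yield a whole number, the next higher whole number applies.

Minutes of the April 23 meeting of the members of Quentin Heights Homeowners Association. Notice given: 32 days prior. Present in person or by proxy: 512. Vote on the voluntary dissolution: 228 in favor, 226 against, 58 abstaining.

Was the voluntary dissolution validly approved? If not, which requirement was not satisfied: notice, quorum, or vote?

Valid — all requirements satisfied.

Notice: 32 days given; 30 required. Satisfied.
Quorum: 50% of 1,019 = 509.50, rounded up to 510; 512 present. Satisfied.
Vote: requires a majority of the votes cast (512 − 58 abstaining = 454); a majority of 454 is 228, so 228 needed; 228 in favor. Satisfied.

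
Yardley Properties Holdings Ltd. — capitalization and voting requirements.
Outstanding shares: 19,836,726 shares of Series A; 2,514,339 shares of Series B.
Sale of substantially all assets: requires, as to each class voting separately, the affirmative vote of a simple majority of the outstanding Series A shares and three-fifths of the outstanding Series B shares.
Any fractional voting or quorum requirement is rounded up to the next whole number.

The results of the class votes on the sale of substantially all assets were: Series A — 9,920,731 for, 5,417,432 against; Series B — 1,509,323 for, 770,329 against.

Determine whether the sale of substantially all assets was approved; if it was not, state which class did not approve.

Approved — every class gave the required vote.

Series A: a majority of 19836726 is 9918364; 9,918,364 required, 9,920,731 in favor — approved.
Series B: 3/5 of 2514339 = 1508603.40, rounded up to 1508604; 1,508,604 required, 1,509,323 in favor — approved.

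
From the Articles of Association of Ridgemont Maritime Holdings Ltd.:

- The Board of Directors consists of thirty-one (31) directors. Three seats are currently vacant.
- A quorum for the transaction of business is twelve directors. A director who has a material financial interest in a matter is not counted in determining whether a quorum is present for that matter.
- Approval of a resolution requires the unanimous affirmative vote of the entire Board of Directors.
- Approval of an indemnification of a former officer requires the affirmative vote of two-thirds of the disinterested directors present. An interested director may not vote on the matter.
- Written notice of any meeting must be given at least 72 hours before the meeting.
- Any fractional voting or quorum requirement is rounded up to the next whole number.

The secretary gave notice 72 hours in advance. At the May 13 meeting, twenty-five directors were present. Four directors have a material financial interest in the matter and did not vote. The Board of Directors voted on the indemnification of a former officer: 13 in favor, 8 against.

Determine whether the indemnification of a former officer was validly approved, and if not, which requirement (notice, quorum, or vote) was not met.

Invalid — vote requirement not satisfied.

Notice: 72 hours given; 72 required (72 ≥ 72). Satisfied.
Quorum: 25 present, but the 4 interested directors do not count, leaving 21. Quorum is 12. Satisfied.
Vote: the indemnification of a former officer requires two-thirds of the disinterested directors present (25 − 4 = 21). 2/3 of 21 = 14, so 14 affirmative votes are needed; 13 voted in favor. Not satisfied.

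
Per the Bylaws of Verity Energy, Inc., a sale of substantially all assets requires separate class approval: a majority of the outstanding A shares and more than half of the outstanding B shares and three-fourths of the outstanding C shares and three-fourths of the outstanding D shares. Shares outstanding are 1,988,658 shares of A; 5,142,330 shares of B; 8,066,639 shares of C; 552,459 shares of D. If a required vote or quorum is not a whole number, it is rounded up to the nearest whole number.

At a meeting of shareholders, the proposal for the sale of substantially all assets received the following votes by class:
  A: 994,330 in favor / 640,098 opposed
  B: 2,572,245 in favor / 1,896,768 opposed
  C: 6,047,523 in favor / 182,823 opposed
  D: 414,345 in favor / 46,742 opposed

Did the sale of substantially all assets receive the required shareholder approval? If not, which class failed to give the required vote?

Not approved — the C shares did not give the required vote.

A: a majority of 1988658 is 994330; 994,330 required, 994,330 in favor — approved.
B: a majority of 5142330 is 2571166; 2,571,166 required, 2,572,245 in favor — approved.
C: 3/4 of 8066639 = 6049979.25, rounded up to 6049980; 6,049,980 required, 6,047,523 in favor — not approved.
D: 3/4 of 552459 = 414344.25, rounded up to 414345; 414,345 required, 414,345 in favor — approved.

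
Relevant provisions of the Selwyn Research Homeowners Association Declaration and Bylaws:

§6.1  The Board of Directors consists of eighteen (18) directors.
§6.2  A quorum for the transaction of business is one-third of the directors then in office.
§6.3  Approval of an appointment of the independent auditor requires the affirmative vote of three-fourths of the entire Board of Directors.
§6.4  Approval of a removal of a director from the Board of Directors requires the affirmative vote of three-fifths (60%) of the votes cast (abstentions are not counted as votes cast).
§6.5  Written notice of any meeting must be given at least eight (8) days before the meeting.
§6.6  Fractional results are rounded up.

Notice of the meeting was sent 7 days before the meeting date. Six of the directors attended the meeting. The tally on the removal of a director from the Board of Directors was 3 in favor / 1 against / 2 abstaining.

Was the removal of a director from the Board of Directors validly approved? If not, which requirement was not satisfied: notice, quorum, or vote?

Notice: 7 days given; 8 required (7 < 8). Not satisfied.
Quorum: 6 present; quorum is 6. Satisfied.
Vote: the removal of a director from the Board of Directors requires three-fifths of the votes cast (6 present − 2 abstaining = 4). 3/5 of 4 = 2.40, rounded up to 3, so 3 affirmative votes are needed; 3 voted in favor. Satisfied.

Invalid — notice requirement not satisfied.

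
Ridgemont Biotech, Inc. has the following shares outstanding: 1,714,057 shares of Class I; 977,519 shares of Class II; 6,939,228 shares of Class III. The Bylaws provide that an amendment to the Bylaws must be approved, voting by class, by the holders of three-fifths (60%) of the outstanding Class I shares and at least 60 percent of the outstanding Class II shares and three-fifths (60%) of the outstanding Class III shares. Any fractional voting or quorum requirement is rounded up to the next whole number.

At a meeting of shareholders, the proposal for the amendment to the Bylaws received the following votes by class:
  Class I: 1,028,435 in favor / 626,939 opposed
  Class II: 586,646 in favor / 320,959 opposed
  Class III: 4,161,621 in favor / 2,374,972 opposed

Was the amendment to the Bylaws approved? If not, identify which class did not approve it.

Not approved — the Class III shares did not give the required vote.

Class I: 3/5 of 1714057 = 1028434.20, rounded up to 1028435; 1,028,435 required, 1,028,435 in favor — approved.
Class II: 3/5 of 977519 = 586511.40, rounded up to 586512; 586,512 required, 586,646 in favor — approved.
Class III: 3/5 of 6939228 = 4163536.80, rounded up to 4163537; 4,163,537 required, 4,161,621 in favor — not approved.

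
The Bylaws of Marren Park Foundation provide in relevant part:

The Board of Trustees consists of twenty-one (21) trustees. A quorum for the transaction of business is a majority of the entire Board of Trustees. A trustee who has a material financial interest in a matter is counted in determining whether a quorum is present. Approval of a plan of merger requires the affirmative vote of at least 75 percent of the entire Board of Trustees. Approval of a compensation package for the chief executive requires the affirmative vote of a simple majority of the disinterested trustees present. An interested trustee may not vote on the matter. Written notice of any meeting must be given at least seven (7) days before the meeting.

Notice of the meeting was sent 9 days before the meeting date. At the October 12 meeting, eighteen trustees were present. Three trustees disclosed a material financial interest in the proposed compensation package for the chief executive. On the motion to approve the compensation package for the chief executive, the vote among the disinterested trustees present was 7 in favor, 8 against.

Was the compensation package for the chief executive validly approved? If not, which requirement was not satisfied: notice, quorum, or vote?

Invalid — vote requirement not satisfied.

Notice: 9 days given; 7 required (9 ≥ 7). Satisfied.
Quorum: 18 present (interested trustees count toward quorum); quorum is 11. Satisfied.
Vote: the compensation package for the chief executive requires a majority of the disinterested trustees present (18 − 3 = 15). A majority of 15 is 8, so 8 affirmative votes are needed; 7 voted in favor. Not satisfied.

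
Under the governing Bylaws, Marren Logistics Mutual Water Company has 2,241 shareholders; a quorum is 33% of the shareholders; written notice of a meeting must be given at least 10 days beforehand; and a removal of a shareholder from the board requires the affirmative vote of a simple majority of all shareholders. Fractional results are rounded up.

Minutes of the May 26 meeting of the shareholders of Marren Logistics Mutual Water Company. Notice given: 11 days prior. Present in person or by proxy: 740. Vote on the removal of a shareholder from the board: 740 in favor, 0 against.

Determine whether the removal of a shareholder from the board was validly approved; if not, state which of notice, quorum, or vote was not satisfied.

Notice: 11 days given; 10 required. Satisfied.
Quorum: 33% of 2,241 = 739.53, rounded up to 740; 740 present. Satisfied.
Vote: requires a majority of all shareholders (2,241); a majority of 2241 is 1121, so 1,121 needed; 740 in favor. Not satisfied.

Invalid — vote requirement not satisfied.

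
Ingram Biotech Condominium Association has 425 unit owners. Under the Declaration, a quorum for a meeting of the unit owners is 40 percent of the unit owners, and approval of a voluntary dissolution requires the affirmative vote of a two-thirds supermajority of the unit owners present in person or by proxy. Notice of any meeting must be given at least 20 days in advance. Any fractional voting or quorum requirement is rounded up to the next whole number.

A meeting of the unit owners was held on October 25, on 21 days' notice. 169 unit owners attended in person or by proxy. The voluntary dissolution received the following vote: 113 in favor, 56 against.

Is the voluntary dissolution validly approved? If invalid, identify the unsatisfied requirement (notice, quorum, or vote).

Notice: 21 days given; 20 required. Satisfied.
Quorum: 40% of 425 = 170; 169 present. Not satisfied.
Vote: requires two-thirds of those present (169); 2/3 of 169 = 112.67, rounded up to 113, so 113 needed; 113 in favor. Satisfied.

Invalid — quorum requirement not satisfied.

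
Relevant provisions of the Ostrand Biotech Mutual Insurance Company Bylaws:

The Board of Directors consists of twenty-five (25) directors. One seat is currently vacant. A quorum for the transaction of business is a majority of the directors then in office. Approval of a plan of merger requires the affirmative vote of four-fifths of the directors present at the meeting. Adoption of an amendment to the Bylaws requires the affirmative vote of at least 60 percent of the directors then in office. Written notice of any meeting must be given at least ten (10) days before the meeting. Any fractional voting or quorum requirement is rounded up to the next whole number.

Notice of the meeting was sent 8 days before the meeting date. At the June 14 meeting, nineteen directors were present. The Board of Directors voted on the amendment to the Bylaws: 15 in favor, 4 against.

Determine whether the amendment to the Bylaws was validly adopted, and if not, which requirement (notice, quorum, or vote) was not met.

Invalid — notice requirement not satisfied.

Notice: 8 days given; 10 required (8 < 10). Not satisfied.
Quorum: 19 present; quorum is 13. Satisfied.
Vote: the amendment to the Bylaws requires three-fifths of the directors then in office (24). 3/5 of 24 = 14.40, rounded up to 15, so 15 affirmative votes are needed; 15 voted in favor. Satisfied.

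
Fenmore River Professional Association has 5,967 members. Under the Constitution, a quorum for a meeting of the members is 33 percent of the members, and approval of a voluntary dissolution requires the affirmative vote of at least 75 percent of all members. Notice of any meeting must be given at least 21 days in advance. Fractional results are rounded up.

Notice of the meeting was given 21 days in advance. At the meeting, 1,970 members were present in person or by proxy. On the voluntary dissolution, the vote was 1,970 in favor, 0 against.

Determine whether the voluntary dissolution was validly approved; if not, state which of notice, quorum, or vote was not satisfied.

Invalid — vote requirement not satisfied.

Notice: 21 days given; 21 required. Satisfied.
Quorum: 33% of 5,967 = 1,969.11, rounded up to 1,970; 1,970 present. Satisfied.
Vote: requires three-fourths of all members (5,967); 3/4 of 5967 = 4475.25, rounded up to 4476, so 4,476 needed; 1,970 in favor. Not satisfied.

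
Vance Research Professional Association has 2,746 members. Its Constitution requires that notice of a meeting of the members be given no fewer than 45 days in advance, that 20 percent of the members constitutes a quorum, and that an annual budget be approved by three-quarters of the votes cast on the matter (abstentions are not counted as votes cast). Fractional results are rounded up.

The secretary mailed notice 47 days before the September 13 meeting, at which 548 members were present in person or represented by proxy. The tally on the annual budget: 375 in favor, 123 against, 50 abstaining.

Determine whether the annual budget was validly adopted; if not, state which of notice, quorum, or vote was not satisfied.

Notice: 47 days given; 45 required. Satisfied.
Quorum: 20% of 2,746 = 549.20, rounded up to 550; 548 present. Not satisfied.
Vote: requires three-fourths of the votes cast (548 − 50 abstaining = 498); 3/4 of 498 = 373.50, rounded up to 374, so 374 needed; 375 in favor. Satisfied.

Invalid — quorum requirement not satisfied.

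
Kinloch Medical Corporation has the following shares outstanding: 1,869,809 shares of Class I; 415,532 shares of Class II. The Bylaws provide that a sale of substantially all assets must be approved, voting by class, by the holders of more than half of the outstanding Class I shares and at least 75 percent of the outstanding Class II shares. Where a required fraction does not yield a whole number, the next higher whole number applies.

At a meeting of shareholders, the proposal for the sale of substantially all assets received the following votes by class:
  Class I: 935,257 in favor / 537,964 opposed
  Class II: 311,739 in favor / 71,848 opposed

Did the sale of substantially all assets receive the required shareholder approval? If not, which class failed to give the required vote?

Approved — every class gave the required vote.

Class I: a majority of 1869809 is 934905; 934,905 required, 935,257 in favor — approved.
Class II: 3/4 of 415532 = 311649; 311,649 required, 311,739 in favor — approved.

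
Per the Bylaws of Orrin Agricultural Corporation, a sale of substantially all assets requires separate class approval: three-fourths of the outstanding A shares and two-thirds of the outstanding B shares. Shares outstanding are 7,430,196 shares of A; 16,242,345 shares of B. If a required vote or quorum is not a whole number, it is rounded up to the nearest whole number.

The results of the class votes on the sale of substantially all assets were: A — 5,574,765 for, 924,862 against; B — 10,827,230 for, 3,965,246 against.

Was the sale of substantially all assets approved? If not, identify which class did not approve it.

A: 3/4 of 7430196 = 5572647; 5,572,647 required, 5,574,765 in favor — approved.
B: 2/3 of 16242345 = 10828230; 10,828,230 required, 10,827,230 in favor — not approved.

Not approved — the B shares did not give the required vote.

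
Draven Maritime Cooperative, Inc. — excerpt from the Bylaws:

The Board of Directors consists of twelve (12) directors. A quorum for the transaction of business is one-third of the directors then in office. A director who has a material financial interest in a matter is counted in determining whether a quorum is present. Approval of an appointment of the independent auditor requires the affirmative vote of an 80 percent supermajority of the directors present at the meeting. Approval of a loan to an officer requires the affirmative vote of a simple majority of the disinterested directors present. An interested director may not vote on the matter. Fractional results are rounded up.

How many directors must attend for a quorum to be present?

4

1/3 of 12 = 4.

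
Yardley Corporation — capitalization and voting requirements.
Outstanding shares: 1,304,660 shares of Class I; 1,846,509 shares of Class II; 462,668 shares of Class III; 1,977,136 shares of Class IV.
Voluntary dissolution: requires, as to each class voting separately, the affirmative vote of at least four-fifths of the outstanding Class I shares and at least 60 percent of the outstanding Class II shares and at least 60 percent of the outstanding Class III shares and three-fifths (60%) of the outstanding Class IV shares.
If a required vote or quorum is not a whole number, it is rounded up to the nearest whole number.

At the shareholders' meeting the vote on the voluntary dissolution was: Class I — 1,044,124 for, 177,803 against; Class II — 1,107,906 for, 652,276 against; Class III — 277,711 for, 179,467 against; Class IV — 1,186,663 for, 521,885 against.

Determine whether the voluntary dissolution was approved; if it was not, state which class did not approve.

Approved — every class gave the required vote.

Class I: 4/5 of 1304660 = 1043728; 1,043,728 required, 1,044,124 in favor — approved.
Class II: 3/5 of 1846509 = 1107905.40, rounded up to 1107906; 1,107,906 required, 1,107,906 in favor — approved.
Class III: 3/5 of 462668 = 277600.80, rounded up to 277601; 277,601 required, 277,711 in favor — approved.
Class IV: 3/5 of 1977136 = 1186281.60, rounded up to 1186282; 1,186,282 required, 1,186,663 in favor — approved.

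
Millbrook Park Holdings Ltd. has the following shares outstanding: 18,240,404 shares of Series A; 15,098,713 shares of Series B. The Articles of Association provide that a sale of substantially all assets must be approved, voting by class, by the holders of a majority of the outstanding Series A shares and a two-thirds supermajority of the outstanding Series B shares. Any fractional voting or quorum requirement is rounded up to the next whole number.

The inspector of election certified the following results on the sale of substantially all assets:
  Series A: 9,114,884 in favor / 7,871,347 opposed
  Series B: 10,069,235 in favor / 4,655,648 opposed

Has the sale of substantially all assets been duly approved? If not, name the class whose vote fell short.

Series A: a majority of 18240404 is 9120203; 9,120,203 required, 9,114,884 in favor — not approved.
Series B: 2/3 of 15098713 = 10065808.67, rounded up to 10065809; 10,065,809 required, 10,069,235 in favor — approved.

Not approved — the Series A shares did not give the required vote.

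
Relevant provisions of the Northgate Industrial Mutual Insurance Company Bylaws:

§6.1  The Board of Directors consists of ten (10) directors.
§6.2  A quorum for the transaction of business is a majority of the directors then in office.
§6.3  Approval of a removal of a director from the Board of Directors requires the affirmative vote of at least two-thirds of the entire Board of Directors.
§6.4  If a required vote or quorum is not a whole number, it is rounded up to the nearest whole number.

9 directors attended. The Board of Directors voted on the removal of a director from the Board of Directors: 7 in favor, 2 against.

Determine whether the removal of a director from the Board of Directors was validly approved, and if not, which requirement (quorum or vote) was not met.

Quorum: 9 present; quorum is 6. Satisfied.
Vote: the removal of a director from the Board of Directors requires two-thirds of the entire Board of Directors (10). 2/3 of 10 = 6.67, rounded up to 7, so 7 affirmative votes are needed; 7 voted in favor. Satisfied.

Valid — all requirements satisfied.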